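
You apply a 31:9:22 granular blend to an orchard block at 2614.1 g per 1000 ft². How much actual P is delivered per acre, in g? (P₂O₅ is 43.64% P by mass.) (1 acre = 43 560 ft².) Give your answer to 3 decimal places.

P₂O₅ per 1000 ft² = 2614.1 × 9% = 235.269 g.
Elemental P = 235.269 × 0.4364 = 102.671 g per 1000 ft².
Convert to per acre: 102.671 × 43.56 = 4472.3658 g.

4472.366 g P per acre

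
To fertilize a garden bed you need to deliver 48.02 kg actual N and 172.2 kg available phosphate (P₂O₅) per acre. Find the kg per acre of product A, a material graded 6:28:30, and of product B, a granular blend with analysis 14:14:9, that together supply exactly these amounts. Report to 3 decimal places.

With a, b = kg per acre of product A and product B:
N: 0.06·a + 0.14·b = 48.02
P₂O₅: 0.28·a + 0.14·b = 172.2
Solving simultaneously: a = 564.4545, b = 101.0909.

564.455 kg product A, 101.091 kg product B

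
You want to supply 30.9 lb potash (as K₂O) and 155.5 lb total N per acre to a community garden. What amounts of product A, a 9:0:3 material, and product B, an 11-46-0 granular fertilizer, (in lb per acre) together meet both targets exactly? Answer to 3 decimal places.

1030.000 lb product A, 570.909 lb product B

With a, b = lb per acre of product A and product B:
K₂O: 0.03·a + 0·b = 30.9
N: 0.09·a + 0.11·b = 155.5
Eliminate b: (row1) − 0/0.11·(row2) → 0.03·a = 30.9, so a = 1030.
Then b = (155.5 − 0.09·1030) / 0.11 = 570.9091.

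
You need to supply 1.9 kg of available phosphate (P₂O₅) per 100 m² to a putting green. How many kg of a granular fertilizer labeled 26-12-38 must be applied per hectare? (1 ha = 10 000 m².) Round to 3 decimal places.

1583.333 kg of product per hectare

Product per 100 m² = 1.9 / 12% = 15.8333 kg.
Convert to per hectare: 15.8333 × 100 = 1583.3333 kg.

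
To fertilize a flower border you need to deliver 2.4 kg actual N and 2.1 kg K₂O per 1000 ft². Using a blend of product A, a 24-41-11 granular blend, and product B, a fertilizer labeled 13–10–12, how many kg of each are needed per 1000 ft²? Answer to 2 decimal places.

1.03 kg product A, 16.55 kg product B

Let a = kg of product A, b = kg of product B (per 1000 ft²).
N: 0.24·a + 0.13·b = 2.4
K₂O: 0.11·a + 0.12·b = 2.1
Eliminate a: (row1) − 0.24/0.11·(row2) → -0.131818·b = -2.18182, so b = 16.5517.
Back-substitute: a = (2.4 − 0.13·16.5517) / 0.24 = 1.03448.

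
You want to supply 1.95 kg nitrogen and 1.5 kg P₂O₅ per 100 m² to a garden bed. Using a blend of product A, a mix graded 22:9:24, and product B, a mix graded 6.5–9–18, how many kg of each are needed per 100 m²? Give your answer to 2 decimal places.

5.59 kg product A, 11.08 kg product B

Let a = kg of product A, b = kg of product B (per 100 m²).
N: 0.22·a + 0.065·b = 1.95
P₂O₅: 0.09·a + 0.09·b = 1.5
Solving simultaneously: a = 5.5914, b = 11.0753.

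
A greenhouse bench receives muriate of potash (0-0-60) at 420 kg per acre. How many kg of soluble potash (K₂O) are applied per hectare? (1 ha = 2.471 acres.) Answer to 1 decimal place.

622.7 kg K₂O per hectare

K₂O per acre = 420 × 60% = 252 kg.
Convert to per hectare: 252 × 2.471 = 622.692 kg.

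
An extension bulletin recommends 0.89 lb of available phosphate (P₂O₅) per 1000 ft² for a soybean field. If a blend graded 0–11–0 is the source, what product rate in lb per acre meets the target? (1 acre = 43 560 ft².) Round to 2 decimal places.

Product per 1000 ft² = 0.89 / 11% = 8.09091 lb.
Convert to per acre: 8.09091 × 43.56 = 352.44 lb.

352.44 lb of product per acre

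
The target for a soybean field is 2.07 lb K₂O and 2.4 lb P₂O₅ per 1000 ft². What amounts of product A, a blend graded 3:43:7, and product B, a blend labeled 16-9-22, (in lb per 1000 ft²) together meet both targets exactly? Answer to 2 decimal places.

With a, b = lb per 1000 ft² of product A and product B:
K₂O: 0.07·a + 0.22·b = 2.07
P₂O₅: 0.43·a + 0.09·b = 2.4
Solving simultaneously: a = 3.86976, b = 8.1778.

3.87 lb product A, 8.18 lb product B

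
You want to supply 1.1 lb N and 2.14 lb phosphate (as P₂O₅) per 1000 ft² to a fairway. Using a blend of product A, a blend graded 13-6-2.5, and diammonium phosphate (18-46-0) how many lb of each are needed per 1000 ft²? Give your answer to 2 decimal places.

Per-1000 ft² balance (a = product A, b = diammonium phosphate):
N: 0.13·a + 0.18·b = 1.1
P₂O₅: 0.06·a + 0.46·b = 2.14
Eliminate a: (row1) − 0.13/0.06·(row2) → -0.816667·b = -3.53667, so b = 4.33061.
Back-substitute: a = (1.1 − 0.18·4.33061) / 0.13 = 2.46531.

2.47 lb product A, 4.33 lb diammonium phosphate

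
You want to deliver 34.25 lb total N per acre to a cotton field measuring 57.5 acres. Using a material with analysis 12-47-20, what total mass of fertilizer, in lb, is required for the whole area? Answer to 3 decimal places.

Product per acre = 34.25 / 12% = 285.417 lb.
Total product = 285.417 × 57.5 = 16411.4583 lb.

16411.458 lb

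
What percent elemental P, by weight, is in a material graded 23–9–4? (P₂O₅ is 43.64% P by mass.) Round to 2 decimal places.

3.93% P

%P = 9 × 0.4364 = 3.9276%.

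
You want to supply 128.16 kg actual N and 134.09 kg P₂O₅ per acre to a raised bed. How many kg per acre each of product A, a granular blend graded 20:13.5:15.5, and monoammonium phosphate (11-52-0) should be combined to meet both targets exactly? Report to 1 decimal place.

582.1 kg product A, 106.7 kg monoammonium phosphate

With a, b = kg per acre of product A and monoammonium phosphate:
N: 0.2·a + 0.11·b = 128.16
P₂O₅: 0.135·a + 0.52·b = 134.09
Eliminate a: (row1) − 0.2/0.135·(row2) → -0.66037·b = -70.4919, so b = 106.746.
Back-substitute: a = (128.16 − 0.11·106.746) / 0.2 = 582.09.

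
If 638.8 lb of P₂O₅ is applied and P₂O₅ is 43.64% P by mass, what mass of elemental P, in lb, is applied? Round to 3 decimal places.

P = 638.8 × 0.4364 = 278.7723 lb.

278.772 lb P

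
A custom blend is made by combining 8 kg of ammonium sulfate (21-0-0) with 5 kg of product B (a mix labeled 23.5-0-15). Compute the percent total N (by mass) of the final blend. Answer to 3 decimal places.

21.962% N

Total mass = 8 + 5 = 13 kg.
N mass = 21%×8 + 23.5%×5 = 2.855 kg.
% N = 2.855 / 13 = 21.9615%.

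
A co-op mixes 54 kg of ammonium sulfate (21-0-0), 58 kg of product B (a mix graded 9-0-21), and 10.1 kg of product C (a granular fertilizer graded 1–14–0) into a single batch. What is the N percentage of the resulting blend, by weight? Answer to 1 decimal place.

Total mass = 54 + 58 + 10.1 = 122.1 kg.
N mass = 21%×54 + 9%×58 + 1%×10.1 = 16.661 kg.
% N = 16.661 / 122.1 = 13.6454%.

13.6% N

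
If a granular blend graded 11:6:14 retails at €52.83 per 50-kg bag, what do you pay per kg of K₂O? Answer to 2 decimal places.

€7.55 per kg K₂O

K₂O in bag = 50 × 14% = 7 kg.
Cost per kg K₂O = €52.83 / 7 = €7.5471.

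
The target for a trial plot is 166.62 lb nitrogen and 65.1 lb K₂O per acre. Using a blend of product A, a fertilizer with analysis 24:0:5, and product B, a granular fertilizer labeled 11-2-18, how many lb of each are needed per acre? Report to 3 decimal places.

Per-acre balance (a = product A, b = product B):
N: 0.24·a + 0.11·b = 166.62
K₂O: 0.05·a + 0.18·b = 65.1
Solving simultaneously: a = 605.5862, b = 193.4483.

605.586 lb product A, 193.448 lb product B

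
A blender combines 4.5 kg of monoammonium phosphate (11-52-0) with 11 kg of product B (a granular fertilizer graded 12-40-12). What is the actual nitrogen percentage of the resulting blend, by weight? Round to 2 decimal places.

Total mass = 4.5 + 11 = 15.5 kg.
N mass = 11%×4.5 + 12%×11 = 1.815 kg.
% N = 1.815 / 15.5 = 11.7097%.

11.71% N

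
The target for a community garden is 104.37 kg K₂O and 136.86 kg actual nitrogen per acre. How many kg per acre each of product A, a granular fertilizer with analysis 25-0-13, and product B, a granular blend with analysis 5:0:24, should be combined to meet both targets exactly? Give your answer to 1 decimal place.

Per-acre balance (a = product A, b = product B):
K₂O: 0.13·a + 0.24·b = 104.37
N: 0.25·a + 0.05·b = 136.86
Solving simultaneously: a = 516.409, b = 155.153.

516.4 kg product A, 155.2 kg product B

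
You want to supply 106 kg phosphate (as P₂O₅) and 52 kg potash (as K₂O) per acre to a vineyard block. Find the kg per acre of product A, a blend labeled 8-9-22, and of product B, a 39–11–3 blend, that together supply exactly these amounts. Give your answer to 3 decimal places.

With a, b = kg per acre of product A and product B:
P₂O₅: 0.09·a + 0.11·b = 106
K₂O: 0.22·a + 0.03·b = 52
From row1: a = (106 − 0.11·b) / 0.09.
Into row2: 0.22·(106 − 0.11·b)/0.09 + 0.03·b = 52 → b = 866.9767, a = 118.1395.

118.140 kg product A, 866.977 kg product B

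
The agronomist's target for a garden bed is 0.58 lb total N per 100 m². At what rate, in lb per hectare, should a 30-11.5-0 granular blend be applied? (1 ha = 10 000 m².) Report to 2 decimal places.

193.33 lb of product per hectare

Product per 100 m² = 0.58 / 30% = 1.93333 lb.
Convert to per hectare: 1.93333 × 100 = 193.333 lb.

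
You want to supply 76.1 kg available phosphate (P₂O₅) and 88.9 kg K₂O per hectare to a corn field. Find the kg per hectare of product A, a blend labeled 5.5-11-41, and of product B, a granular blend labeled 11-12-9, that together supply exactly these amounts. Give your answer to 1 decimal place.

97.2 kg product A, 545.1 kg product B

With a, b = kg per hectare of product A and product B:
P₂O₅: 0.11·a + 0.12·b = 76.1
K₂O: 0.41·a + 0.09·b = 88.9
Solving simultaneously: a = 97.1756, b = 545.089.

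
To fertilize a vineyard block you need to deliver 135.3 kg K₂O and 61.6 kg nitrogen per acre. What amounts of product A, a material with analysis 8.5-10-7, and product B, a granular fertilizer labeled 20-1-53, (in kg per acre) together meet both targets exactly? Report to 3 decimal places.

Per-acre balance (a = product A, b = product B):
K₂O: 0.07·a + 0.53·b = 135.3
N: 0.085·a + 0.2·b = 61.6
From row1: a = (135.3 − 0.53·b) / 0.07.
Into row2: 0.085·(135.3 − 0.53·b)/0.07 + 0.2·b = 61.6 → b = 231.5137, a = 179.9678.

179.968 kg product A, 231.514 kg product B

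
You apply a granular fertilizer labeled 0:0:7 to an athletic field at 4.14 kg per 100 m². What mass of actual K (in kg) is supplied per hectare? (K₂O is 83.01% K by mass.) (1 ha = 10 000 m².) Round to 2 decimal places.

K₂O per 100 m² = 4.14 × 7% = 0.2898 kg.
Elemental K = 0.2898 × 0.8301 = 0.240563 kg per 100 m².
Convert to per hectare: 0.240563 × 100 = 24.0563 kg.

24.06 kg K per hectare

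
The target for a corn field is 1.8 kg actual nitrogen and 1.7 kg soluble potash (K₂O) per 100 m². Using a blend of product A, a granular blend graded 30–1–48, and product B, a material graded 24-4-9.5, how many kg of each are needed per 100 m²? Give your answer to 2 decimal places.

2.73 kg product A, 4.08 kg product B

Let a = kg of product A, b = kg of product B (per 100 m²).
N: 0.3·a + 0.24·b = 1.8
K₂O: 0.48·a + 0.095·b = 1.7
From row1: a = (1.8 − 0.24·b) / 0.3.
Into row2: 0.48·(1.8 − 0.24·b)/0.3 + 0.095·b = 1.7 → b = 4.08304, a = 2.73356.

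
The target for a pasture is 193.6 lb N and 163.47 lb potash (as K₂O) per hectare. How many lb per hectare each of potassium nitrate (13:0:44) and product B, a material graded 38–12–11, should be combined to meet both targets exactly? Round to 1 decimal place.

Let a = lb of potassium nitrate, b = lb of product B (per hectare).
N: 0.13·a + 0.38·b = 193.6
K₂O: 0.44·a + 0.11·b = 163.47
From row1: a = (193.6 − 0.38·b) / 0.13.
Into row2: 0.44·(193.6 − 0.38·b)/0.13 + 0.11·b = 163.47 → b = 418.135, a = 266.989.

267.0 lb potassium nitrate, 418.1 lb product B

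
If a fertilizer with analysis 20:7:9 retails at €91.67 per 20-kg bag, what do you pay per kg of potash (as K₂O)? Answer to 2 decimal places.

€50.93 per kg K₂O

K₂O in bag = 20 × 9% = 1.8 kg.
Cost per kg K₂O = €91.67 / 1.8 = €50.9278.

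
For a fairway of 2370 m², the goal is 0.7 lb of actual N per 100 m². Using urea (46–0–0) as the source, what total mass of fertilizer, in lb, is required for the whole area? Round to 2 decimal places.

36.07 lb

Product per 100 m² = 0.7 / 46% = 1.52174 lb.
Total product = 1.52174 × 2370 / 100 = 36.0652 lb.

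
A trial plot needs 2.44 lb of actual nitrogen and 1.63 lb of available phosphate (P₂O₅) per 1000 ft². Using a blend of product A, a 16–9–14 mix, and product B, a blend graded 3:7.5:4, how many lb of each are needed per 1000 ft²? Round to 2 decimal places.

Per-1000 ft² balance (a = product A, b = product B):
N: 0.16·a + 0.03·b = 2.44
P₂O₅: 0.09·a + 0.075·b = 1.63
Eliminate a: (row1) − 0.16/0.09·(row2) → -0.103333·b = -0.457778, so b = 4.43011.
Back-substitute: a = (2.44 − 0.03·4.43011) / 0.16 = 14.4194.

14.42 lb product A, 4.43 lb product B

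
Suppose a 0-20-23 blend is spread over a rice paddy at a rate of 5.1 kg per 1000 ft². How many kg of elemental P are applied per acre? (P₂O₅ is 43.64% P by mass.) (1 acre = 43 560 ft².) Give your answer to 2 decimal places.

P₂O₅ per 1000 ft² = 5.1 × 20% = 1.02 kg.
Elemental P = 1.02 × 0.4364 = 0.445128 kg per 1000 ft².
Convert to per acre: 0.445128 × 43.56 = 19.3898 kg.

19.39 kg P per acre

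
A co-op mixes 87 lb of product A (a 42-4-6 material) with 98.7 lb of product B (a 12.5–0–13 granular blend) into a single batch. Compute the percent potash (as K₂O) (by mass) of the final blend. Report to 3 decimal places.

9.721% K₂O

Total mass = 87 + 98.7 = 185.7 lb.
K₂O mass = 6%×87 + 13%×98.7 = 18.051 lb.
% K₂O = 18.051 / 185.7 = 9.72052%.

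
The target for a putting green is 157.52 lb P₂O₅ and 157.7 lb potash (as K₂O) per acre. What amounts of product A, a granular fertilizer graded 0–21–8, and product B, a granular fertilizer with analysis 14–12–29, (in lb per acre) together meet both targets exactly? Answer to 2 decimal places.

Per-acre balance (a = product A, b = product B):
P₂O₅: 0.21·a + 0.12·b = 157.52
K₂O: 0.08·a + 0.29·b = 157.7
Solving simultaneously: a = 521.575, b = 399.9103.

521.58 lb product A, 399.91 lb product B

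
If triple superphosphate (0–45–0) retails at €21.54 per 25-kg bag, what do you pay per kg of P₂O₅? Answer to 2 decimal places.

P₂O₅ in bag = 25 × 45% = 11.25 kg.
Cost per kg P₂O₅ = €21.54 / 11.25 = €1.9147.

€1.91 per kg P₂O₅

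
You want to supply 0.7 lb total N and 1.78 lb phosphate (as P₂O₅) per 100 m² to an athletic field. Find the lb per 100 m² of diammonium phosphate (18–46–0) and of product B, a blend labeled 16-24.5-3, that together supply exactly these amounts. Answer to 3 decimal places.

With a, b = lb per 100 m² of diammonium phosphate and product B:
N: 0.18·a + 0.16·b = 0.7
P₂O₅: 0.46·a + 0.245·b = 1.78
From row1: a = (0.7 − 0.16·b) / 0.18.
Into row2: 0.46·(0.7 − 0.16·b)/0.18 + 0.245·b = 1.78 → b = 0.0542373, a = 3.84068.

3.841 lb diammonium phosphate, 0.054 lb product B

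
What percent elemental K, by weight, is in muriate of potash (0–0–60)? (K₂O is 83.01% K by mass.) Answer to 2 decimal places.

49.81% K

%K = 60 × 0.8301 = 49.806%.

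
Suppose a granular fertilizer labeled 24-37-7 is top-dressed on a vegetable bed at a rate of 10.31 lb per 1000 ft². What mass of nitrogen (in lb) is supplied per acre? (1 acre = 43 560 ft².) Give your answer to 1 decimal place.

nitrogen per 1000 ft² = 10.31 × 24% = 2.4744 lb.
Convert to per acre: 2.4744 × 43.56 = 107.785 lb.

107.8 lb N per acre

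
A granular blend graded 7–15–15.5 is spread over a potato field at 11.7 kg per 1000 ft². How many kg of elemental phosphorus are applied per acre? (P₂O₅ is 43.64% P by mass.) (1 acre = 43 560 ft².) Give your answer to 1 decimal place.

P₂O₅ per 1000 ft² = 11.7 × 15% = 1.755 kg.
Elemental P = 1.755 × 0.4364 = 0.765882 kg per 1000 ft².
Convert to per acre: 0.765882 × 43.56 = 33.3618 kg.

33.4 kg P per acre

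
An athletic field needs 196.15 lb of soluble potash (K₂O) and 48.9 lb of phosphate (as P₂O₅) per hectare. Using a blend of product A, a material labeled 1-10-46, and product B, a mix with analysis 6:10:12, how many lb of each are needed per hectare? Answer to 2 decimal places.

Let a = lb of product A, b = lb of product B (per hectare).
K₂O: 0.46·a + 0.12·b = 196.15
P₂O₅: 0.1·a + 0.1·b = 48.9
Eliminate b: (row1) − 0.12/0.1·(row2) → 0.34·a = 137.47, so a = 404.324.
Then b = (48.9 − 0.1·404.324) / 0.1 = 84.6765.

404.32 lb product A, 84.68 lb product B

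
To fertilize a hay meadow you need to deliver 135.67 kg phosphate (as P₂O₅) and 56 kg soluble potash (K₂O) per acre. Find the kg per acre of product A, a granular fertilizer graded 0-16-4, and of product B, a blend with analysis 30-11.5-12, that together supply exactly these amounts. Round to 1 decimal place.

Per-acre balance (a = product A, b = product B):
P₂O₅: 0.16·a + 0.115·b = 135.67
K₂O: 0.04·a + 0.12·b = 56
Solving simultaneously: a = 674, b = 242.

674.0 kg product A, 242.0 kg product B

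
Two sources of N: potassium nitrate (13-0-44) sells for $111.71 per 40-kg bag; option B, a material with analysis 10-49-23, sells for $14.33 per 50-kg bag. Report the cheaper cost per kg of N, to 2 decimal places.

$2.87 per kg N (option B)

potassium nitrate: N per bag = 40 × 13% = 5.2 kg; cost = 111.71 / 5.2 = $21.4827/kg N.
option B: N per bag = 50 × 10% = 5 kg; cost = 14.33 / 5 = $2.8660/kg N.
option B is cheaper.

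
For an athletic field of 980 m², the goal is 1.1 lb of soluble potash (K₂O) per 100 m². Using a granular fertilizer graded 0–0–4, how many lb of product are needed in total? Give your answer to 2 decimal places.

Product per 100 m² = 1.1 / 4% = 27.5 lb.
Total product = 27.5 × 980 / 100 = 269.5 lb.

269.50 lb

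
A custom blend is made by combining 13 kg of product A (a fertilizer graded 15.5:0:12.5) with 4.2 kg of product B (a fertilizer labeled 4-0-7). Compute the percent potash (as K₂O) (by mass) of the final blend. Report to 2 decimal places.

11.16% K₂O

Total mass = 13 + 4.2 = 17.2 kg.
K₂O mass = 12.5%×13 + 7%×4.2 = 1.919 kg.
% K₂O = 1.919 / 17.2 = 11.157%.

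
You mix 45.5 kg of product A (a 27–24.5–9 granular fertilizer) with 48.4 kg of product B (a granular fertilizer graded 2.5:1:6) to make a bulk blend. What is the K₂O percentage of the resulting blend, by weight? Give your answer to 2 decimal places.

7.45% K₂O

Total mass = 45.5 + 48.4 = 93.9 kg.
K₂O mass = 9%×45.5 + 6%×48.4 = 6.999 kg.
% K₂O = 6.999 / 93.9 = 7.45367%.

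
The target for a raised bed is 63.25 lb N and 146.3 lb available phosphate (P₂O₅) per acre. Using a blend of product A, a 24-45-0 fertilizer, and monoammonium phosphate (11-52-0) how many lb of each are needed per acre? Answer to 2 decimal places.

With a, b = lb per acre of product A and monoammonium phosphate:
N: 0.24·a + 0.11·b = 63.25
P₂O₅: 0.45·a + 0.52·b = 146.3
Eliminate a: (row1) − 0.24/0.45·(row2) → -0.167333·b = -14.7767, so b = 88.3068.
Back-substitute: a = (63.25 − 0.11·88.3068) / 0.24 = 223.068.

223.07 lb product A, 88.31 lb monoammonium phosphate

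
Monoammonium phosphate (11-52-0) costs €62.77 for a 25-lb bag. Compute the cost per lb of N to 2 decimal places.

€22.83 per lb N

N in bag = 25 × 11% = 2.75 lb.
Cost per lb N = €62.77 / 2.75 = €22.8255.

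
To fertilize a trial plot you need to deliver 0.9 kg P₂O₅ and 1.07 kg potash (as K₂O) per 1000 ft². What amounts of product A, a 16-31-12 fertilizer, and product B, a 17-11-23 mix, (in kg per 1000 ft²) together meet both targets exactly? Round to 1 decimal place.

1.5 kg product A, 3.9 kg product B

Per-1000 ft² balance (a = product A, b = product B):
P₂O₅: 0.31·a + 0.11·b = 0.9
K₂O: 0.12·a + 0.23·b = 1.07
Solving simultaneously: a = 1.53701, b = 3.85026.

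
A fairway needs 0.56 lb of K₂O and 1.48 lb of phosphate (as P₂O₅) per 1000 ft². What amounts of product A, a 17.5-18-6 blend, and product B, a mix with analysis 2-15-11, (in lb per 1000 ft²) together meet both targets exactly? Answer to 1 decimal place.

With a, b = lb per 1000 ft² of product A and product B:
K₂O: 0.06·a + 0.11·b = 0.56
P₂O₅: 0.18·a + 0.15·b = 1.48
Solving simultaneously: a = 7.2963, b = 1.11111.

7.3 lb product A, 1.1 lb product B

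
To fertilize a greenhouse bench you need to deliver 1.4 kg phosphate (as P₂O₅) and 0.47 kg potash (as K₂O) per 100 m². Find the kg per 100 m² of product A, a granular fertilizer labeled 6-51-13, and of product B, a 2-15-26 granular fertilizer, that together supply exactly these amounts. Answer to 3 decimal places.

2.595 kg product A, 0.510 kg product B

Let a = kg of product A, b = kg of product B (per 100 m²).
P₂O₅: 0.51·a + 0.15·b = 1.4
K₂O: 0.13·a + 0.26·b = 0.47
Solving simultaneously: a = 2.59505, b = 0.510168.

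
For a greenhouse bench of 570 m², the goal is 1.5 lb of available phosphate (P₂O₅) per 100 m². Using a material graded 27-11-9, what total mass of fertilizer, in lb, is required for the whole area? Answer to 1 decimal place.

77.7 lb

Product per 100 m² = 1.5 / 11% = 13.6364 lb.
Total product = 13.6364 × 570 / 100 = 77.7273 lb.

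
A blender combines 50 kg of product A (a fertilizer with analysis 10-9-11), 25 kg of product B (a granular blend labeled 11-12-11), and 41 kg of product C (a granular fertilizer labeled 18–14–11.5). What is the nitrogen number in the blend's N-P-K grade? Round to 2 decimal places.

13.04% N

Total mass = 50 + 25 + 41 = 116 kg.
N mass = 10%×50 + 11%×25 + 18%×41 = 15.13 kg.
% N = 15.13 / 116 = 13.0431%.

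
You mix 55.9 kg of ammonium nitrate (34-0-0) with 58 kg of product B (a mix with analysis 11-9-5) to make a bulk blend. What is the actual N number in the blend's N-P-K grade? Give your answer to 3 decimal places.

22.288% N

Total mass = 55.9 + 58 = 113.9 kg.
N mass = 34%×55.9 + 11%×58 = 25.386 kg.
% N = 25.386 / 113.9 = 22.28797%.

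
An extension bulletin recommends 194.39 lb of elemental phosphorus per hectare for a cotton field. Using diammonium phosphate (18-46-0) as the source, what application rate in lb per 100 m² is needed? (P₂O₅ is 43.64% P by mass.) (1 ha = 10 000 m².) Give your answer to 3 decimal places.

9.683 lb of product per hundred sq m

As P₂O₅: 194.39 / 0.4364 = 445.44 lb per hectare.
Product per hectare = 445.44 / 46% = 968.348 lb.
Convert to per 100 m²: 968.348 × 0.01 = 9.68348 lb.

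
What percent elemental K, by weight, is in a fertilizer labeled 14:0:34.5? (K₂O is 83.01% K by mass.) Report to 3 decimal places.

28.638% K

%K = 34.5 × 0.8301 = 28.6384%.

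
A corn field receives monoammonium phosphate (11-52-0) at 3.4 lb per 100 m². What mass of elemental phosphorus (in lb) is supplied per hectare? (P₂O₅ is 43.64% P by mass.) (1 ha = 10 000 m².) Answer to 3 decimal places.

77.156 lb P per hectare

P₂O₅ per 100 m² = 3.4 × 52% = 1.768 lb.
Elemental P = 1.768 × 0.4364 = 0.771555 lb per 100 m².
Convert to per hectare: 0.771555 × 100 = 77.1555 lb.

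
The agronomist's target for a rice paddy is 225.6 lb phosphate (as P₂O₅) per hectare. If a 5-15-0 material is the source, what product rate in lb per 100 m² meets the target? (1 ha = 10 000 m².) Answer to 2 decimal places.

Product per hectare = 225.6 / 15% = 1504 lb.
Convert to per 100 m²: 1504 × 0.01 = 15.04 lb.

15.04 lb of product per hundred sq m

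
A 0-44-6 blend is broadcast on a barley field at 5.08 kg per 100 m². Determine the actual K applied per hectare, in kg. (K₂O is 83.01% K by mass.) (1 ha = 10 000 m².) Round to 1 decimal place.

25.3 kg K per hectare

K₂O per 100 m² = 5.08 × 6% = 0.3048 kg.
Elemental K = 0.3048 × 0.8301 = 0.253014 kg per 100 m².
Convert to per hectare: 0.253014 × 100 = 25.3014 kg.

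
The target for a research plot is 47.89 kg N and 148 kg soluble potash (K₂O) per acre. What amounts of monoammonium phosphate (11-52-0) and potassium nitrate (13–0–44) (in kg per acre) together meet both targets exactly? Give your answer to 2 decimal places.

Let a = kg of monoammonium phosphate, b = kg of potassium nitrate (per acre).
N: 0.11·a + 0.13·b = 47.89
K₂O: 0·a + 0.44·b = 148
Solving simultaneously: a = 37.843, b = 336.364.

37.84 kg monoammonium phosphate, 336.36 kg potassium nitrate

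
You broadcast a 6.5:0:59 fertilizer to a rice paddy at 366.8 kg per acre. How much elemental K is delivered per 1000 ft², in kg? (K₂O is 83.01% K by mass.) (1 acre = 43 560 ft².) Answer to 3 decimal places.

4.124 kg K per thousand sq ft

K₂O per acre = 366.8 × 59% = 216.412 kg.
Elemental K = 216.412 × 0.8301 = 179.644 kg per acre.
Convert to per 1000 ft²: 179.644 × 0.0229568 = 4.12405 kg.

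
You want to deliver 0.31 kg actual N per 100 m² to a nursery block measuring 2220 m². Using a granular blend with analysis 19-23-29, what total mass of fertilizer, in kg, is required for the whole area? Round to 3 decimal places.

Product per 100 m² = 0.31 / 19% = 1.63158 kg.
Total product = 1.63158 × 2220 / 100 = 36.2211 kg.

36.221 kg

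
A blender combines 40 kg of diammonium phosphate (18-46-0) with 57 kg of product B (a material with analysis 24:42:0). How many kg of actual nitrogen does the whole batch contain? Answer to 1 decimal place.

20.9 kg N

N mass = 18%×40 + 24%×57 = 20.88 kg.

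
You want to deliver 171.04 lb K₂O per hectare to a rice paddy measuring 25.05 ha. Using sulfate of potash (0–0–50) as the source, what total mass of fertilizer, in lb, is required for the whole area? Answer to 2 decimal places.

8569.10 lb

Product per hectare = 171.04 / 50% = 342.08 lb.
Total product = 342.08 × 25.05 = 8569.104 lb.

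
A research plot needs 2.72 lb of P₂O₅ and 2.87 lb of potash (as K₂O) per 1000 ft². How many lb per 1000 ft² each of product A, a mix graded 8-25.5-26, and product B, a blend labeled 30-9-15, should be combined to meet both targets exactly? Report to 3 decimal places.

10.081 lb product A, 1.660 lb product B

Per-1000 ft² balance (a = product A, b = product B):
P₂O₅: 0.255·a + 0.09·b = 2.72
K₂O: 0.26·a + 0.15·b = 2.87
From row1: a = (2.72 − 0.09·b) / 0.255.
Into row2: 0.26·(2.72 − 0.09·b)/0.255 + 0.15·b = 2.87 → b = 1.65993, a = 10.0808.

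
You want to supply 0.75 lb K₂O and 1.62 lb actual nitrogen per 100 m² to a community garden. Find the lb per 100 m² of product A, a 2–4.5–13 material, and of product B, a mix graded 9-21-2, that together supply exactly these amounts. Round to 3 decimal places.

Let a = lb of product A, b = lb of product B (per 100 m²).
K₂O: 0.13·a + 0.02·b = 0.75
N: 0.02·a + 0.09·b = 1.62
Eliminate b: (row1) − 0.02/0.09·(row2) → 0.125556·a = 0.39, so a = 3.10619.
Then b = (1.62 − 0.02·3.10619) / 0.09 = 17.3097.

3.106 lb product A, 17.310 lb product B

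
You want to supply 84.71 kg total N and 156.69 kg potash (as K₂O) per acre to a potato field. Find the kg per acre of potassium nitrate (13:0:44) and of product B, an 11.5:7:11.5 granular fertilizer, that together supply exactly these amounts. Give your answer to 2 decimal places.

Per-acre balance (a = potassium nitrate, b = product B):
N: 0.13·a + 0.115·b = 84.71
K₂O: 0.44·a + 0.115·b = 156.69
Solving simultaneously: a = 232.194, b = 474.129.

232.19 kg potassium nitrate, 474.13 kg product B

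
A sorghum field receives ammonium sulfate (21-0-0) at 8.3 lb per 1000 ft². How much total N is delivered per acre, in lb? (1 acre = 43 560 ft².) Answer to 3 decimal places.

nitrogen per 1000 ft² = 8.3 × 21% = 1.743 lb.
Convert to per acre: 1.743 × 43.56 = 75.9251 lb.

75.925 lb N per acre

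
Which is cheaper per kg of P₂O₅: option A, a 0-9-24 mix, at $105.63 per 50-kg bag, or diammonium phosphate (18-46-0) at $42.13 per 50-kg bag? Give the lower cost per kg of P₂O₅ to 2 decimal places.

$1.83 per kg P₂O₅ (diammonium phosphate)

option A: P₂O₅ per bag = 50 × 9% = 4.5 kg; cost = 105.63 / 4.5 = $23.4733/kg P₂O₅.
diammonium phosphate: P₂O₅ per bag = 50 × 46% = 23 kg; cost = 42.13 / 23 = $1.8317/kg P₂O₅.
diammonium phosphate is cheaper.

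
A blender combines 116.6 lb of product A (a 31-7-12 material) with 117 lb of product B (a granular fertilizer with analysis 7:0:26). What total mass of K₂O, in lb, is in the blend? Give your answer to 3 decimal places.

44.412 lb K₂O

K₂O mass = 12%×116.6 + 26%×117 = 44.412 lb.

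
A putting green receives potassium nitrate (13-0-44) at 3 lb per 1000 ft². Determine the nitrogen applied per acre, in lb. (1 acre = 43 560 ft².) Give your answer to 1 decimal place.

17.0 lb N per acre

nitrogen per 1000 ft² = 3 × 13% = 0.39 lb.
Convert to per acre: 0.39 × 43.56 = 16.9884 lb.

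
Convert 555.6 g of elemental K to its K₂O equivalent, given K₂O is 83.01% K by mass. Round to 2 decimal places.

669.32 g K₂O

K₂O = 555.6 / 0.8301 = 669.317 g.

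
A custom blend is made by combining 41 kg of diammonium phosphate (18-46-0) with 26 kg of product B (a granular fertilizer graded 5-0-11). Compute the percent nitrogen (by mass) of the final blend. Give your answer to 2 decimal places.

Total mass = 41 + 26 = 67 kg.
N mass = 18%×41 + 5%×26 = 8.68 kg.
% N = 8.68 / 67 = 12.9552%.

12.96% N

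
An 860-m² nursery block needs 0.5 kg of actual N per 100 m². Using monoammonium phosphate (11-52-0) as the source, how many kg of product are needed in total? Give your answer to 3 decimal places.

Product per 100 m² = 0.5 / 11% = 4.54545 kg.
Total product = 4.54545 × 860 / 100 = 39.0909 kg.

39.091 kg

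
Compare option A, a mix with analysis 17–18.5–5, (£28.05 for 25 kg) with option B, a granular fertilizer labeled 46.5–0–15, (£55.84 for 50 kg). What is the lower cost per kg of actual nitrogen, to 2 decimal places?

option A: N per bag = 25 × 17% = 4.25 kg; cost = 28.05 / 4.25 = £6.6000/kg N.
option B: N per bag = 50 × 46.5% = 23.25 kg; cost = 55.84 / 23.25 = £2.4017/kg N.
option B is cheaper.

£2.40 per kg N (option B)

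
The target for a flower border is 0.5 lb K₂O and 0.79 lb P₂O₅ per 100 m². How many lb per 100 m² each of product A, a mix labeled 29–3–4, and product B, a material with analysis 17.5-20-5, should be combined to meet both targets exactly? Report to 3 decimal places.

With a, b = lb per 100 m² of product A and product B:
K₂O: 0.04·a + 0.05·b = 0.5
P₂O₅: 0.03·a + 0.2·b = 0.79
Eliminate b: (row1) − 0.05/0.2·(row2) → 0.0325·a = 0.3025, so a = 9.30769.
Then b = (0.79 − 0.03·9.30769) / 0.2 = 2.55385.

9.308 lb product A, 2.554 lb product B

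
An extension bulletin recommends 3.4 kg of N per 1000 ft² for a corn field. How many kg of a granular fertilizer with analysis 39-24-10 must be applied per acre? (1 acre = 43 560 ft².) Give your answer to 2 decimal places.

379.75 kg of product per acre

Product per 1000 ft² = 3.4 / 39% = 8.71795 kg.
Convert to per acre: 8.71795 × 43.56 = 379.754 kg.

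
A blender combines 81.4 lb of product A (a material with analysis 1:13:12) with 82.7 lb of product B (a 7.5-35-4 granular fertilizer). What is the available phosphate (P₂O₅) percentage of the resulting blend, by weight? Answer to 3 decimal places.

24.087% P₂O₅

Total mass = 81.4 + 82.7 = 164.1 lb.
P₂O₅ mass = 13%×81.4 + 35%×82.7 = 39.527 lb.
% P₂O₅ = 39.527 / 164.1 = 24.0871%.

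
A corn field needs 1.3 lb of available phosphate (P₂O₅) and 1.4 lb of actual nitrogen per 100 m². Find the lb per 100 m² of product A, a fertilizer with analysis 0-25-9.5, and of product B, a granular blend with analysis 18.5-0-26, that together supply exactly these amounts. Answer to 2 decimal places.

5.20 lb product A, 7.57 lb product B

Let a = lb of product A, b = lb of product B (per 100 m²).
P₂O₅: 0.25·a + 0·b = 1.3
N: 0·a + 0.185·b = 1.4
Solving simultaneously: a = 5.2, b = 7.56757.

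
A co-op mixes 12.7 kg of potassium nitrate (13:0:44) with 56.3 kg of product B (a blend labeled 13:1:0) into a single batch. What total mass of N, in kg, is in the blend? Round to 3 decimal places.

8.970 kg N

N mass = 13%×12.7 + 13%×56.3 = 8.97 kg.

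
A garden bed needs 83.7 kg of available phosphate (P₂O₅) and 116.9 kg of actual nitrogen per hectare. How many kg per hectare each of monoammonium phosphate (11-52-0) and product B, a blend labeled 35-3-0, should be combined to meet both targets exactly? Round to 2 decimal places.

Per-hectare balance (a = monoammonium phosphate, b = product B):
P₂O₅: 0.52·a + 0.03·b = 83.7
N: 0.11·a + 0.35·b = 116.9
Eliminate a: (row1) − 0.52/0.11·(row2) → -1.62455·b = -468.918, so b = 288.646.
Back-substitute: a = (83.7 − 0.03·288.646) / 0.52 = 144.309.

144.31 kg monoammonium phosphate, 288.65 kg product B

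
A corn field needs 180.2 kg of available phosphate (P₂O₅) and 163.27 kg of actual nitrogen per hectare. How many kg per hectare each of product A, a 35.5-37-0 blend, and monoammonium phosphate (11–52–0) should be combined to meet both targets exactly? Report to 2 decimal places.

452.25 kg product A, 24.75 kg monoammonium phosphate

Per-hectare balance (a = product A, b = monoammonium phosphate):
P₂O₅: 0.37·a + 0.52·b = 180.2
N: 0.355·a + 0.11·b = 163.27
Eliminate a: (row1) − 0.37/0.355·(row2) → 0.405352·b = 10.0313, so b = 24.747.
Back-substitute: a = (180.2 − 0.52·24.747) / 0.37 = 452.247.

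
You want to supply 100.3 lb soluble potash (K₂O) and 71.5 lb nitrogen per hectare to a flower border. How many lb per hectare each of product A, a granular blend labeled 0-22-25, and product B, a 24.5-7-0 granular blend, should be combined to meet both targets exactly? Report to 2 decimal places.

With a, b = lb per hectare of product A and product B:
K₂O: 0.25·a + 0·b = 100.3
N: 0·a + 0.245·b = 71.5
Solving simultaneously: a = 401.2, b = 291.837.

401.20 lb product A, 291.84 lb product B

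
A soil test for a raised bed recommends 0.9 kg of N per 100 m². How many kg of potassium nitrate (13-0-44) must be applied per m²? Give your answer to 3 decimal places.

0.069 kg of product per sq m

Product per 100 m² = 0.9 / 13% = 6.92308 kg.
Convert to per m²: 6.92308 × 0.01 = 0.0692308 kg.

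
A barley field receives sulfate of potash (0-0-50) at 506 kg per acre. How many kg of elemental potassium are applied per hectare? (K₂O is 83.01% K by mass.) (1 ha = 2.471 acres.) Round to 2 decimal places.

518.95 kg K per hectare

K₂O per acre = 506 × 50% = 253 kg.
Elemental K = 253 × 0.8301 = 210.015 kg per acre.
Convert to per hectare: 210.015 × 2.471 = 518.948 kg.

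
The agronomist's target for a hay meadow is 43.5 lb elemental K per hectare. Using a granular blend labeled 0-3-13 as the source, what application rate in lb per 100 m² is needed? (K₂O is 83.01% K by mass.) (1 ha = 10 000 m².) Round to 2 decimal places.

As K₂O: 43.5 / 0.8301 = 52.4033 lb per hectare.
Product per hectare = 52.4033 / 13% = 403.102 lb.
Convert to per 100 m²: 403.102 × 0.01 = 4.03102 lb.

4.03 lb of product per hundred sq m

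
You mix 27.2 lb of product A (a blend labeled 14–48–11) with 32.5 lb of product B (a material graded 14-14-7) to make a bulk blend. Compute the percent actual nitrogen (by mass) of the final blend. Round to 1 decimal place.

Total mass = 27.2 + 32.5 = 59.7 lb.
N mass = 14%×27.2 + 14%×32.5 = 8.358 lb.
% N = 8.358 / 59.7 = 14%.

14.0% N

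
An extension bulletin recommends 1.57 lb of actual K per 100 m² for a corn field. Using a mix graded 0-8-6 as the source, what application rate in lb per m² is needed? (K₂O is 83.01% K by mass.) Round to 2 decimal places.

As K₂O: 1.57 / 0.8301 = 1.89134 lb per 100 m².
Product per 100 m² = 1.89134 / 6% = 31.5223 lb.
Convert to per m²: 31.5223 × 0.01 = 0.315223 lb.

0.32 lb of product per sq m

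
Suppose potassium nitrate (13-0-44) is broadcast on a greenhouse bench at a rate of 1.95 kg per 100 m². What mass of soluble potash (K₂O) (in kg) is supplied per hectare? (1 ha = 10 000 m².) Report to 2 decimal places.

85.80 kg K₂O per hectare

K₂O per 100 m² = 1.95 × 44% = 0.858 kg.
Convert to per hectare: 0.858 × 100 = 85.8 kg.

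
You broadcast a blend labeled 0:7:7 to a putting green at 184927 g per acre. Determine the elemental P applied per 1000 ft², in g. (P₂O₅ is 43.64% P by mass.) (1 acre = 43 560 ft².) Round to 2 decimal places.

129.69 g P per thousand sq ft

P₂O₅ per acre = 184927 × 7% = 12944.9 g.
Elemental P = 12944.9 × 0.4364 = 5649.15 g per acre.
Convert to per 1000 ft²: 5649.15 × 0.0229568 = 129.687 g.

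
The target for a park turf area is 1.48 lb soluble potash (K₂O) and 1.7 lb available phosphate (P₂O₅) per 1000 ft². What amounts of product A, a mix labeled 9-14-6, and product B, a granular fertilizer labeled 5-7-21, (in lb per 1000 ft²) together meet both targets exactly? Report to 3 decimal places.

Let a = lb of product A, b = lb of product B (per 1000 ft²).
K₂O: 0.06·a + 0.21·b = 1.48
P₂O₅: 0.14·a + 0.07·b = 1.7
Solving simultaneously: a = 10.0556, b = 4.1746.

10.056 lb product A, 4.175 lb product B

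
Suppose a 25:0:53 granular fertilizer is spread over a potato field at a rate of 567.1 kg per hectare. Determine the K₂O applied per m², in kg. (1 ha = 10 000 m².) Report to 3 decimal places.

K₂O per hectare = 567.1 × 53% = 300.563 kg.
Convert to per m²: 300.563 × 0.0001 = 0.0300563 kg.

0.030 kg K₂O per sq m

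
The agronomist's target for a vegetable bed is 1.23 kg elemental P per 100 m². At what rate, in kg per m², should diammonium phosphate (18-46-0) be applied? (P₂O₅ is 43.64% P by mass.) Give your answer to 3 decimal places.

As P₂O₅: 1.23 / 0.4364 = 2.81852 kg per 100 m².
Product per 100 m² = 2.81852 / 46% = 6.12721 kg.
Convert to per m²: 6.12721 × 0.01 = 0.0612721 kg.

0.061 kg of product per sq m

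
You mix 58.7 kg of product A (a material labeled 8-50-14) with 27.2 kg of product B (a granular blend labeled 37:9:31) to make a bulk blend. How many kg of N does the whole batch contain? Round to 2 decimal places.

N mass = 8%×58.7 + 37%×27.2 = 14.76 kg.

14.76 kg N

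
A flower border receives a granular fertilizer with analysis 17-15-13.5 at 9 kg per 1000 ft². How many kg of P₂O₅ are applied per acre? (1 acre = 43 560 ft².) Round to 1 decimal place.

58.8 kg P₂O₅ per acre

P₂O₅ per 1000 ft² = 9 × 15% = 1.35 kg.
Convert to per acre: 1.35 × 43.56 = 58.806 kg.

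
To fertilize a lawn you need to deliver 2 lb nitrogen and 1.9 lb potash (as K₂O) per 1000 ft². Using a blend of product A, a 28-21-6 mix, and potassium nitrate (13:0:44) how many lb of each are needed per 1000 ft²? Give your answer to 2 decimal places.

With a, b = lb per 1000 ft² of product A and potassium nitrate:
N: 0.28·a + 0.13·b = 2
K₂O: 0.06·a + 0.44·b = 1.9
From row1: a = (2 − 0.13·b) / 0.28.
Into row2: 0.06·(2 − 0.13·b)/0.28 + 0.44·b = 1.9 → b = 3.57019, a = 5.48527.

5.49 lb product A, 3.57 lb potassium nitrate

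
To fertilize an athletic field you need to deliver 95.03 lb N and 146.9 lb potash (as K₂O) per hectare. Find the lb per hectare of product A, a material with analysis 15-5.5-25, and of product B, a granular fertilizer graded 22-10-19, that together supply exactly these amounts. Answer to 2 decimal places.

538.20 lb product A, 65.00 lb product B

Let a = lb of product A, b = lb of product B (per hectare).
N: 0.15·a + 0.22·b = 95.03
K₂O: 0.25·a + 0.19·b = 146.9
Eliminate a: (row1) − 0.15/0.25·(row2) → 0.106·b = 6.89, so b = 65.
Back-substitute: a = (95.03 − 0.22·65) / 0.15 = 538.2.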